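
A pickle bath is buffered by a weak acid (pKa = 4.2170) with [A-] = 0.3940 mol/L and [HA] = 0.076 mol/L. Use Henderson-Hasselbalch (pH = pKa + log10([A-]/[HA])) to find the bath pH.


ratio = [A-] / [HA] = 0.3940 / 0.076 = 5.1842
log10(ratio) = 0.7147
pH = pKa + log10(ratio) = 4.2170 + 0.7147 = 4.9317


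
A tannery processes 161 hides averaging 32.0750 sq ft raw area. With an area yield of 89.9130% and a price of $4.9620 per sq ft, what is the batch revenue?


Raw_total = N * avg_area = 161 * 32.0750 = 5164.0750 sq ft
Finished = Raw_total * yield / 100 = 5164.0750 * 89.9130 / 100 = 4643.1748 sq ft
Value = Finished * price = 4643.1748 * 4.9620 = 23039.4331 $


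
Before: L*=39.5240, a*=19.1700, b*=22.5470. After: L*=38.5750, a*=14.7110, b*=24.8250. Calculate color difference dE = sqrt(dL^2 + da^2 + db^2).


dL = -0.9490, da = -4.4590, db = 2.2780
dE = sqrt((-0.9490)^2 + (-4.4590)^2 + 2.2780^2) = 5.0963


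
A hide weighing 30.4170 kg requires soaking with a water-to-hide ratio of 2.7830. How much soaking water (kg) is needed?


Formula: Water = hide_weight * ratio
Substituting: Water = 30.4170 * 2.7830
Result: 84.6505 kg


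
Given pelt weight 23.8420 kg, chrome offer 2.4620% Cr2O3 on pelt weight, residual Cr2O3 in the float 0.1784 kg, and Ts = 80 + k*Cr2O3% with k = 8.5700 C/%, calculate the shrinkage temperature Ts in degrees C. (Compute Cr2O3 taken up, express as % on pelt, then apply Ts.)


Offered = pelt * offer_pct / 100 = 23.8420 * 2.4620 / 100 = 0.5870 kg
Uptake = offered - residual = 0.5870 - 0.1784 = 0.4086 kg
Cr2O3% on pelt = uptake / pelt * 100 = 0.4086 / 23.8420 * 100 = 1.7137 %
Ts = 80 + k * Cr2O3% = 80 + 8.5700 * 1.7137 = 94.6868 C


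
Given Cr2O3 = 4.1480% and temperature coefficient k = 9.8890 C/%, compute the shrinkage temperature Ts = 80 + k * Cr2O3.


Formula: Ts = 80 + k * Cr2O3
Substituting: Ts = 80 + 9.8890 * 4.1480
Result: 121.0196 C


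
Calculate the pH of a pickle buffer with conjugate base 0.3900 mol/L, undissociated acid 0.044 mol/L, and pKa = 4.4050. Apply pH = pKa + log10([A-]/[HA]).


ratio = [A-] / [HA] = 0.3900 / 0.044 = 8.8636
log10(ratio) = 0.9476
pH = pKa + log10(ratio) = 4.4050 + 0.9476 = 5.3526


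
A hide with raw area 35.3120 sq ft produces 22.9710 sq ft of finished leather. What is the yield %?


Formula: Yield = finished / raw * 100
Substituting: Yield = 22.9710 / 35.3120 * 100
Result: 65.0515 %


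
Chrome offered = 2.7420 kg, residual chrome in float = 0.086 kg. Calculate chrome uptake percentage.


Formula: Uptake = (offered - residual) / offered * 100
Substituting: Uptake = (2.7420 - 0.086) / 2.7420 * 100
Result: 96.8636 %


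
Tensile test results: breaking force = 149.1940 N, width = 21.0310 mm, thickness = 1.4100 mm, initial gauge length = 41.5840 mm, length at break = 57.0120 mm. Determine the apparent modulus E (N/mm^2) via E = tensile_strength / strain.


TS = F / (w * t) = 149.1940 / (21.0310 * 1.4100) = 5.0312 N/mm^2
strain = (Lf - L0) / L0 = (57.0120 - 41.5840) / 41.5840 = 0.3710
E = TS / strain = 5.0312 / 0.3710 = 13.5609 N/mm^2


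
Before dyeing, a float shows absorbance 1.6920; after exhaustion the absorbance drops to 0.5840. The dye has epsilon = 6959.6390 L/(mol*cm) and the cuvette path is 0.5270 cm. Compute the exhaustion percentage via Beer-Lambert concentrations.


c_initial = A_i / (epsilon * l) = 1.6920 / (6959.6390 * 0.5270) = 4.6132e-04 mol/L
c_final = A_f / (epsilon * l) = 0.5840 / (6959.6390 * 0.5270) = 1.5923e-04 mol/L
Exhaustion = (c_initial - c_final) / c_initial * 100 = (4.6132e-04 - 1.5923e-04) / 4.6132e-04 * 100 = 65.4846 %


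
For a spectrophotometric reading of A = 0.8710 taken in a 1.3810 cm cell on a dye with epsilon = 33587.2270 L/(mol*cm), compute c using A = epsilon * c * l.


Formula: c = A / (epsilon * l)
Substituting: c = 0.8710 / (33587.2270 * 1.3810)
Result: 1.8778e-05 mol/L


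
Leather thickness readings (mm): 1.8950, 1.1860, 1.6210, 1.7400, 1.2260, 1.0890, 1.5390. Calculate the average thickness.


Formula: Average = sum / n
Substituting: Average = 10.2960 / 7
Result: 1.4709 mm


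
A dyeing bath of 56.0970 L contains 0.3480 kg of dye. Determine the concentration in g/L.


Formula: Conc = dye_mass(kg) / volume(L) * 1000
Substituting: Conc = 0.3480 / 56.0970 * 1000
Result: 6.2035 g/L


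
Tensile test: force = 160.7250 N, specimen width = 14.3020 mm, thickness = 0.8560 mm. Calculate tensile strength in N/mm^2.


Formula: TS = force / (width * thickness)
Substituting: TS = 160.7250 / (14.3020 * 0.8560)
Result: 13.1284 N/mm^2


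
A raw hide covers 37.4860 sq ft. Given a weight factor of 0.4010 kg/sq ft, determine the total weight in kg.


Formula: Weight = area * weight_per_sqft
Substituting: Weight = 37.4860 * 0.4010
Result: 15.0319 kg


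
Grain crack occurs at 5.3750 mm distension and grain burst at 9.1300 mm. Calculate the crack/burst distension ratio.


Formula: Ratio = crack / burst
Substituting: Ratio = 5.3750 / 9.1300
Result: 0.5887


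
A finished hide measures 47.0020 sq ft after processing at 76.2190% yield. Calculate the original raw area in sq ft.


Formula: raw = finished * 100 / yield
Substituting: raw = 47.0020 * 100 / 76.2190
Result: 61.6670 sq ft


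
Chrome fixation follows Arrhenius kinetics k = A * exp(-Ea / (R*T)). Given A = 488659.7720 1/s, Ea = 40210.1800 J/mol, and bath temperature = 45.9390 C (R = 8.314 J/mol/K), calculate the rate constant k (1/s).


T_K = T_C + 273.15 = 45.9390 + 273.15 = 319.0890 K
exponent = -Ea / (R * T_K) = -40210.1800 / (8.314 * 319.0890) = -15.1570
k = A * exp(exponent) = 488659.7720 * exp(-15.1570) = 0.1278 1/s


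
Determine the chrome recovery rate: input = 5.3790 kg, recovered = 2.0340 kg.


Formula: Recovery = recovered / input * 100
Substituting: Recovery = 2.0340 / 5.3790 * 100
Result: 37.8137 %


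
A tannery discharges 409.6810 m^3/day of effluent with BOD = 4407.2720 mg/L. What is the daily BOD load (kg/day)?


Formula: BOD_load = volume * conc / 1000
Substituting: BOD_load = 409.6810 * 4407.2720 / 1000
Result: 1805.5756 kg/day


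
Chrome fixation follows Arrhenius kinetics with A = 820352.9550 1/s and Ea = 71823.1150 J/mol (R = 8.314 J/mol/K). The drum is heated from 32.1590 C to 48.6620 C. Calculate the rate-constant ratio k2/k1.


T1 = 32.1590 + 273.15 = 305.3090 K; T2 = 48.6620 + 273.15 = 321.8120 K
k1 = A * exp(-Ea/(R*T1)) = 820352.9550 * exp(-71823.1150/(8.314*305.3090)) = 4.2218e-07 1/s
k2 = A * exp(-Ea/(R*T2)) = 820352.9550 * exp(-71823.1150/(8.314*321.8120)) = 1.8017e-06 1/s
k2/k1 = 1.8017e-06 / 4.2218e-07 = 4.2675


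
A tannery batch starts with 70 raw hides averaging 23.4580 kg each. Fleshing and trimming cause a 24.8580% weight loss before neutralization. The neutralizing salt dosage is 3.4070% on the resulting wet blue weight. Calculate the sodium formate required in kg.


Total_raw = N * avg_wt = 70 * 23.4580 = 1642.0600 kg
Substrate = Total_raw * (1 - loss/100) = 1642.0600 * (1 - 24.8580/100) = 1233.8767 kg
Neutralizer = Substrate * pct / 100 = 1233.8767 * 3.4070 / 100 = 42.0382 kg


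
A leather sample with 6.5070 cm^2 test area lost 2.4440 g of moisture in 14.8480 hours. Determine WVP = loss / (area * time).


Formula: WVP = loss / (area * time)
Substituting: WVP = 2.4440 / (6.5070 * 14.8480)
Result: 0.025296 g/(cm^2*hr)


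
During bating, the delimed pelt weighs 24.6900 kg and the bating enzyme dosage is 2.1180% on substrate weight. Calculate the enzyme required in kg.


Formula: Enzyme = substrate * pct / 100
Substituting: Enzyme = 24.6900 * 2.1180 / 100
Result: 0.5229 kg


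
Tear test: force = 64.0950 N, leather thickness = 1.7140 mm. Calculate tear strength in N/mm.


Formula: Tear strength = force / thickness
Substituting: Tear strength = 64.0950 / 1.7140
Result: 37.3950 N/mm


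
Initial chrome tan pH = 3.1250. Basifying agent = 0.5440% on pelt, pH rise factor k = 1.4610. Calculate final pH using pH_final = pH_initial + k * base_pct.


Formula: pH_final = pH_initial + k * base_pct
Substituting: pH_final = 3.1250 + 1.4610 * 0.5440
Result: 3.9198


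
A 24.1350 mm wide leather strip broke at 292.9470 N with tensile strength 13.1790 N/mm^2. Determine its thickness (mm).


Formula: t = F / (TS * w)
Substituting: t = 292.9470 / (13.1790 * 24.1350)
Result: 0.9210 mm


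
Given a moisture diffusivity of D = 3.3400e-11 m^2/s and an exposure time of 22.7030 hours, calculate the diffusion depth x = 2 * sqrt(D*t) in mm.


t = 22.7030 hr * 3600 = 81730.8000 s
D * t = 3.3400e-11 * 81730.8000 = 2.7298e-06
x = 2 * sqrt(D*t) = 2 * sqrt(2.7298e-06) = 0.00330443 m = 3.3044 mm


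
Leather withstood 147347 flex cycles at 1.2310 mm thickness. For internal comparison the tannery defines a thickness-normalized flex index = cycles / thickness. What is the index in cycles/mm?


Formula: Index = cycles / thickness
Substituting: Index = 147347 / 1.2310
Result: 119696.9943 cycles/mm


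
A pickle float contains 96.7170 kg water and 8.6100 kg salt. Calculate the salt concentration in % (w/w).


Formula: Conc = salt / (water + salt) * 100
Substituting: Conc = 8.6100 / (96.7170 + 8.6100) * 100
Result: 8.1745 %


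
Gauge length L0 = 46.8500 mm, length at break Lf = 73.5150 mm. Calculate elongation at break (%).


Formula: Elongation = (Lf - L0) / L0 * 100
Substituting: Elongation = (73.5150 - 46.8500) / 46.8500 * 100
Result: 56.9157 %


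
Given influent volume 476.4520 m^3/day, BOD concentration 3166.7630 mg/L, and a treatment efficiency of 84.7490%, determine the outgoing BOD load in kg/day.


Load_in = volume * conc / 1000 = 476.4520 * 3166.7630 / 1000 = 1508.8106 kg/day
Removed = Load_in * eff / 100 = 1508.8106 * 84.7490 / 100 = 1278.7019 kg/day
Load_out = Load_in - Removed = 1508.8106 - 1278.7019 = 230.1087 kg/day


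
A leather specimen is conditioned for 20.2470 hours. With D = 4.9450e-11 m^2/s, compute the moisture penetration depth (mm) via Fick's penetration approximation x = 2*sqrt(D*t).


t = 20.2470 hr * 3600 = 72889.2000 s
D * t = 4.9450e-11 * 72889.2000 = 3.6044e-06
x = 2 * sqrt(D*t) = 2 * sqrt(3.6044e-06) = 0.00379704 m = 3.7970 mm


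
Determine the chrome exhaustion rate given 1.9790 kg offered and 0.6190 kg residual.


Formula: Uptake = (offered - residual) / offered * 100
Substituting: Uptake = (1.9790 - 0.6190) / 1.9790 * 100
Result: 68.7216 %


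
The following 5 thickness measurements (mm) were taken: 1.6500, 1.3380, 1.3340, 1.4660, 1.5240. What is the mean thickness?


Formula: Average = sum / n
Substituting: Average = 7.3120 / 5
Result: 1.4624 mm


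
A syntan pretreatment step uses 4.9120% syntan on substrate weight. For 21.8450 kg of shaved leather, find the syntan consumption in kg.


Formula: Syntan = substrate * pct / 100
Substituting: Syntan = 21.8450 * 4.9120 / 100
Result: 1.0730 kg


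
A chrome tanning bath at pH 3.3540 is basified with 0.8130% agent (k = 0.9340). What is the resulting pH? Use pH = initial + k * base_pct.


Formula: pH_final = pH_initial + k * base_pct
Substituting: pH_final = 3.3540 + 0.9340 * 0.8130
Result: 4.1133


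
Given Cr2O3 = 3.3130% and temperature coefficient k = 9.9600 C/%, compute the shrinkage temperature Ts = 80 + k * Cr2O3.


Formula: Ts = 80 + k * Cr2O3
Substituting: Ts = 80 + 9.9600 * 3.3130
Result: 112.9975 C


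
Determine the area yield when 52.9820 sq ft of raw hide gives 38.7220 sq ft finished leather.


Formula: Yield = finished / raw * 100
Substituting: Yield = 38.7220 / 52.9820 * 100
Result: 73.0852 %


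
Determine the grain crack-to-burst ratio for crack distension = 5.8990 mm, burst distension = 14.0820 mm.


Formula: Ratio = crack / burst
Substituting: Ratio = 5.8990 / 14.0820
Result: 0.4189


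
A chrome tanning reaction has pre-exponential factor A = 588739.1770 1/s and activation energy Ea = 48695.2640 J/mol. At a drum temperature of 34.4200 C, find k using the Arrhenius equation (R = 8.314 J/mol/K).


T_K = T_C + 273.15 = 34.4200 + 273.15 = 307.5700 K
exponent = -Ea / (R * T_K) = -48695.2640 / (8.314 * 307.5700) = -19.0429
k = A * exp(exponent) = 588739.1770 * exp(-19.0429) = 0.00316012 1/s


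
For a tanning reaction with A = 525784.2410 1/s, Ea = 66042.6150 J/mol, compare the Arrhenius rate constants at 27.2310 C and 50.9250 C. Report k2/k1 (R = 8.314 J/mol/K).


T1 = 27.2310 + 273.15 = 300.3810 K; T2 = 50.9250 + 273.15 = 324.0750 K
k1 = A * exp(-Ea/(R*T1)) = 525784.2410 * exp(-66042.6150/(8.314*300.3810)) = 1.7216e-06 1/s
k2 = A * exp(-Ea/(R*T2)) = 525784.2410 * exp(-66042.6150/(8.314*324.0750)) = 1.1902e-05 1/s
k2/k1 = 1.1902e-05 / 1.7216e-06 = 6.9134


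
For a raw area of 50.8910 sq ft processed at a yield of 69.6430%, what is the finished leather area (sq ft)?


Formula: finished = raw * yield / 100
Substituting: finished = 50.8910 * 69.6430 / 100
Result: 35.4420 sq ft


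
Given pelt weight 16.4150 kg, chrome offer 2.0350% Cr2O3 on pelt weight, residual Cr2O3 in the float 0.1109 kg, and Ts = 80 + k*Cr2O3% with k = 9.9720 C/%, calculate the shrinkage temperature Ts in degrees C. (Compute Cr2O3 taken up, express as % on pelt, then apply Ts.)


Offered = pelt * offer_pct / 100 = 16.4150 * 2.0350 / 100 = 0.3340 kg
Uptake = offered - residual = 0.3340 - 0.1109 = 0.2231 kg
Cr2O3% on pelt = uptake / pelt * 100 = 0.2231 / 16.4150 * 100 = 1.3594 %
Ts = 80 + k * Cr2O3% = 80 + 9.9720 * 1.3594 = 93.5559 C


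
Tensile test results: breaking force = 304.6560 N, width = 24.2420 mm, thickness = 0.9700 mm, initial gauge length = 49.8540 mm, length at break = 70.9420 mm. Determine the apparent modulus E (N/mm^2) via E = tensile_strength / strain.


TS = F / (w * t) = 304.6560 / (24.2420 * 0.9700) = 12.9560 N/mm^2
strain = (Lf - L0) / L0 = (70.9420 - 49.8540) / 49.8540 = 0.4230
E = TS / strain = 12.9560 / 0.4230 = 30.6291 N/mm^2


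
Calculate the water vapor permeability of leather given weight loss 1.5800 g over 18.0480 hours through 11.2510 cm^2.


Formula: WVP = loss / (area * time)
Substituting: WVP = 1.5800 / (11.2510 * 18.0480)
Result: 0.00778103 g/(cm^2*hr)


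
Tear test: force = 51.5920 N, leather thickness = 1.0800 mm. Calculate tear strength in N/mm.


Formula: Tear strength = force / thickness
Substituting: Tear strength = 51.5920 / 1.0800
Result: 47.7704 N/mm


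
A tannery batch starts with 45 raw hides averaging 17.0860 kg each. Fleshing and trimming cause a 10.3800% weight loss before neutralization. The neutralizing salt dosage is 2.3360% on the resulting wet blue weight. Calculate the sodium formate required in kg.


Total_raw = N * avg_wt = 45 * 17.0860 = 768.8700 kg
Substrate = Total_raw * (1 - loss/100) = 768.8700 * (1 - 10.3800/100) = 689.0613 kg
Neutralizer = Substrate * pct / 100 = 689.0613 * 2.3360 / 100 = 16.0965 kg


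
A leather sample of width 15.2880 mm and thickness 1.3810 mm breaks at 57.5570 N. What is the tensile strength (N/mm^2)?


Formula: TS = force / (width * thickness)
Substituting: TS = 57.5570 / (15.2880 * 1.3810)
Result: 2.7262 N/mm^2


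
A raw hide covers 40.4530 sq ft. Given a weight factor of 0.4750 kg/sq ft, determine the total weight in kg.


Formula: Weight = area * weight_per_sqft
Substituting: Weight = 40.4530 * 0.4750
Result: 19.2152 kg


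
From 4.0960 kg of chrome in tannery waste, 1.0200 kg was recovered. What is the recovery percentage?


Formula: Recovery = recovered / input * 100
Substituting: Recovery = 1.0200 / 4.0960 * 100
Result: 24.9023 %


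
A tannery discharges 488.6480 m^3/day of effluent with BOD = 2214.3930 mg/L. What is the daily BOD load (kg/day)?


Formula: BOD_load = volume * conc / 1000
Substituting: BOD_load = 488.6480 * 2214.3930 / 1000
Result: 1082.0587 kg/day


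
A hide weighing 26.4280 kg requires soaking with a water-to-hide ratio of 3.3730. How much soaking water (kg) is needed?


Formula: Water = hide_weight * ratio
Substituting: Water = 26.4280 * 3.3730
Result: 89.1416 kg


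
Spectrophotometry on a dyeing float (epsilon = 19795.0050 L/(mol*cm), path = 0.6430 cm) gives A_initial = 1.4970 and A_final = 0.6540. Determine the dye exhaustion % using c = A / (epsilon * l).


c_initial = A_i / (epsilon * l) = 1.4970 / (19795.0050 * 0.6430) = 1.1761e-04 mol/L
c_final = A_f / (epsilon * l) = 0.6540 / (19795.0050 * 0.6430) = 5.1382e-05 mol/L
Exhaustion = (c_initial - c_final) / c_initial * 100 = (1.1761e-04 - 5.1382e-05) / 1.1761e-04 * 100 = 56.3126 %


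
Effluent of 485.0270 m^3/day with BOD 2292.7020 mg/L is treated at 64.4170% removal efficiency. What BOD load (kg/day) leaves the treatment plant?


Load_in = volume * conc / 1000 = 485.0270 * 2292.7020 / 1000 = 1112.0224 kg/day
Removed = Load_in * eff / 100 = 1112.0224 * 64.4170 / 100 = 716.3315 kg/day
Load_out = Load_in - Removed = 1112.0224 - 716.3315 = 395.6909 kg/day


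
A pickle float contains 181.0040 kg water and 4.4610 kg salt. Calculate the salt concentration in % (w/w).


Formula: Conc = salt / (water + salt) * 100
Substituting: Conc = 4.4610 / (181.0040 + 4.4610) * 100
Result: 2.4053 %


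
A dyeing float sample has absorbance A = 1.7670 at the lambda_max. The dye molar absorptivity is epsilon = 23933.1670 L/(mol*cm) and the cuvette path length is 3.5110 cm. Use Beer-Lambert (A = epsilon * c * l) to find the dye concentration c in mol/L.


Formula: c = A / (epsilon * l)
Substituting: c = 1.7670 / (23933.1670 * 3.5110)
Result: 2.1028e-05 mol/L


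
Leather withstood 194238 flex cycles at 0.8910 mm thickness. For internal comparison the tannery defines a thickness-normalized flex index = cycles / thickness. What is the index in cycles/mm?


Formula: Index = cycles / thickness
Substituting: Index = 194238 / 0.8910
Result: 218000.0000 cycles/mm


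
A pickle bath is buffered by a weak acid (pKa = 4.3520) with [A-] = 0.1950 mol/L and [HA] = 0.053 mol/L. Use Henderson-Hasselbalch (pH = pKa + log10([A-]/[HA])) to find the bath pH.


ratio = [A-] / [HA] = 0.1950 / 0.053 = 3.6792
log10(ratio) = 0.5658
pH = pKa + log10(ratio) = 4.3520 + 0.5658 = 4.9178


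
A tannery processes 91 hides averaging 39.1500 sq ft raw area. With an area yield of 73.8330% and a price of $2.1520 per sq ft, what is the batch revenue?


Raw_total = N * avg_area = 91 * 39.1500 = 3562.6500 sq ft
Finished = Raw_total * yield / 100 = 3562.6500 * 73.8330 / 100 = 2630.4114 sq ft
Value = Finished * price = 2630.4114 * 2.1520 = 5660.6453 $


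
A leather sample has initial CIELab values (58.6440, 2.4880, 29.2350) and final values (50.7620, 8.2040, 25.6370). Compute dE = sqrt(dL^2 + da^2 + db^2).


dL = -7.8820, da = 5.7160, db = -3.5980
dE = sqrt((-7.8820)^2 + 5.7160^2 + (-3.5980)^2) = 10.3800


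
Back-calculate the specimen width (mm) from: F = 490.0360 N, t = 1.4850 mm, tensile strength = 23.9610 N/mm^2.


Formula: w = F / (TS * t)
Substituting: w = 490.0360 / (23.9610 * 1.4850)
Result: 13.7720 mm


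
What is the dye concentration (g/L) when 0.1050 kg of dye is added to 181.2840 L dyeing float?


Formula: Conc = dye_mass(kg) / volume(L) * 1000
Substituting: Conc = 0.1050 / 181.2840 * 1000
Result: 0.5792 g/L


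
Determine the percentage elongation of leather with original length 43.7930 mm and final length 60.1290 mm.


Formula: Elongation = (Lf - L0) / L0 * 100
Substituting: Elongation = (60.1290 - 43.7930) / 43.7930 * 100
Result: 37.3028 %


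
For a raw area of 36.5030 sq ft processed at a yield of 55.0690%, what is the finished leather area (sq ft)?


Formula: finished = raw * yield / 100
Substituting: finished = 36.5030 * 55.0690 / 100
Result: 20.1018 sq ft


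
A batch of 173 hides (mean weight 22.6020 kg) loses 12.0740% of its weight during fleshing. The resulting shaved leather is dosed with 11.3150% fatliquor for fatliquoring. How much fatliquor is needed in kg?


Total_raw = N * avg_wt = 173 * 22.6020 = 3910.1460 kg
Substrate = Total_raw * (1 - loss/100) = 3910.1460 * (1 - 12.0740/100) = 3438.0350 kg
Fat = Substrate * pct / 100 = 3438.0350 * 11.3150 / 100 = 389.0137 kg


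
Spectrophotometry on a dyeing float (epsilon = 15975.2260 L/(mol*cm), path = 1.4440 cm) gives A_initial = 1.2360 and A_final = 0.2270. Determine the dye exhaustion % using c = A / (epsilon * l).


c_initial = A_i / (epsilon * l) = 1.2360 / (15975.2260 * 1.4440) = 5.3580e-05 mol/L
c_final = A_f / (epsilon * l) = 0.2270 / (15975.2260 * 1.4440) = 9.8404e-06 mol/L
Exhaustion = (c_initial - c_final) / c_initial * 100 = (5.3580e-05 - 9.8404e-06) / 5.3580e-05 * 100 = 81.6343 %


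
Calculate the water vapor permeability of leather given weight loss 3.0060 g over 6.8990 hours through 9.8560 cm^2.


Formula: WVP = loss / (area * time)
Substituting: WVP = 3.0060 / (9.8560 * 6.8990)
Result: 0.0442081 g/(cm^2*hr)


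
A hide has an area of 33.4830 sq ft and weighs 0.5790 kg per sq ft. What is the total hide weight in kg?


Formula: Weight = area * weight_per_sqft
Substituting: Weight = 33.4830 * 0.5790
Result: 19.3867 kg


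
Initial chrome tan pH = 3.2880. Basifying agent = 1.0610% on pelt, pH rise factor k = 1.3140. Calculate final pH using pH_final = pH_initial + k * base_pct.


Formula: pH_final = pH_initial + k * base_pct
Substituting: pH_final = 3.2880 + 1.3140 * 1.0610
Result: 4.6822


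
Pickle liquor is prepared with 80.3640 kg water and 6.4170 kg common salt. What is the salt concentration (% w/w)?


Formula: Conc = salt / (water + salt) * 100
Substituting: Conc = 6.4170 / (80.3640 + 6.4170) * 100
Result: 7.3945 %


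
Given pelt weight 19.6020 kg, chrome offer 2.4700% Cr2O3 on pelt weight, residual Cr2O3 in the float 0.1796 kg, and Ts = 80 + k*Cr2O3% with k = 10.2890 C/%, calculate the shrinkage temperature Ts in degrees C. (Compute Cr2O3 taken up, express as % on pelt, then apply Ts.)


Offered = pelt * offer_pct / 100 = 19.6020 * 2.4700 / 100 = 0.4842 kg
Uptake = offered - residual = 0.4842 - 0.1796 = 0.3046 kg
Cr2O3% on pelt = uptake / pelt * 100 = 0.3046 / 19.6020 * 100 = 1.5538 %
Ts = 80 + k * Cr2O3% = 80 + 10.2890 * 1.5538 = 95.9867 C


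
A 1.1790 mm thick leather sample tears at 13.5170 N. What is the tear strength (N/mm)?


Formula: Tear strength = force / thickness
Substituting: Tear strength = 13.5170 / 1.1790
Result: 11.4648 N/mm


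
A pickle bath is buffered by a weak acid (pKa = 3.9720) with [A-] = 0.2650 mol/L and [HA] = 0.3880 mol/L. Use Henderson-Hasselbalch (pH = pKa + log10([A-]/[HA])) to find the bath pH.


ratio = [A-] / [HA] = 0.2650 / 0.3880 = 0.6830
log10(ratio) = -0.1656
pH = pKa + log10(ratio) = 3.9720 - 0.1656 = 3.8064


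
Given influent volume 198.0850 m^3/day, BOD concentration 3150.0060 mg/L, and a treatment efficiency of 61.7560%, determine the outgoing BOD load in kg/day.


Load_in = volume * conc / 1000 = 198.0850 * 3150.0060 / 1000 = 623.9689 kg/day
Removed = Load_in * eff / 100 = 623.9689 * 61.7560 / 100 = 385.3383 kg/day
Load_out = Load_in - Removed = 623.9689 - 385.3383 = 238.6307 kg/day


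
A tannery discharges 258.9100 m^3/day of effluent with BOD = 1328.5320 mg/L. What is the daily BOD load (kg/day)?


Formula: BOD_load = volume * conc / 1000
Substituting: BOD_load = 258.9100 * 1328.5320 / 1000
Result: 343.9702 kg/day


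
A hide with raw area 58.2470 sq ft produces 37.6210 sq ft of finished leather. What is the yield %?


Formula: Yield = finished / raw * 100
Substituting: Yield = 37.6210 / 58.2470 * 100
Result: 64.5887 %


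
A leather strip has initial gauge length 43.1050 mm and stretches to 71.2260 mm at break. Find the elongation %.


Formula: Elongation = (Lf - L0) / L0 * 100
Substituting: Elongation = (71.2260 - 43.1050) / 43.1050 * 100
Result: 65.2384 %


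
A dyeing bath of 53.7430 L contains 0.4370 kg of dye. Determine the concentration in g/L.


Formula: Conc = dye_mass(kg) / volume(L) * 1000
Substituting: Conc = 0.4370 / 53.7430 * 1000
Result: 8.1313 g/L


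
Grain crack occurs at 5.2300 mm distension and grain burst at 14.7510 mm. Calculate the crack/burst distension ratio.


Formula: Ratio = crack / burst
Substituting: Ratio = 5.2300 / 14.7510
Result: 0.3546


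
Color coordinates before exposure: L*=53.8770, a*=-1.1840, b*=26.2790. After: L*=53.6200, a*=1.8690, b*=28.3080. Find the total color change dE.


dL = -0.2570, da = 3.0530, db = 2.0290
dE = sqrt((-0.2570)^2 + 3.0530^2 + 2.0290^2) = 3.6747


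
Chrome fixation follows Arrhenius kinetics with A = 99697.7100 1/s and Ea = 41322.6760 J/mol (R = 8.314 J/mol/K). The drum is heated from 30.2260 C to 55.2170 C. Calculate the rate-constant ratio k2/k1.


T1 = 30.2260 + 273.15 = 303.3760 K; T2 = 55.2170 + 273.15 = 328.3670 K
k1 = A * exp(-Ea/(R*T1)) = 99697.7100 * exp(-41322.6760/(8.314*303.3760)) = 0.00764851 1/s
k2 = A * exp(-Ea/(R*T2)) = 99697.7100 * exp(-41322.6760/(8.314*328.3670)) = 0.0266125 1/s
k2/k1 = 0.0266125 / 0.00764851 = 3.4794


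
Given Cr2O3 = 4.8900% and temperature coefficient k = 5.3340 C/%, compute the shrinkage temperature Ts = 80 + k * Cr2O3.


Formula: Ts = 80 + k * Cr2O3
Substituting: Ts = 80 + 5.3340 * 4.8900
Result: 106.0833 C


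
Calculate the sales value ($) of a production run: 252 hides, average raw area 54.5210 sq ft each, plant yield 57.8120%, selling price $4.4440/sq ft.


Raw_total = N * avg_area = 252 * 54.5210 = 13739.2920 sq ft
Finished = Raw_total * yield / 100 = 13739.2920 * 57.8120 / 100 = 7942.9595 sq ft
Value = Finished * price = 7942.9595 * 4.4440 = 35298.5120 $


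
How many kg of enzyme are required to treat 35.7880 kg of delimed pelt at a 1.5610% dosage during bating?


Formula: Enzyme = substrate * pct / 100
Substituting: Enzyme = 35.7880 * 1.5610 / 100
Result: 0.5587 kg


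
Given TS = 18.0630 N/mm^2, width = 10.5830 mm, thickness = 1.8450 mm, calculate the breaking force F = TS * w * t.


Formula: F = TS * w * t
Substituting: F = 18.0630 * 10.5830 * 1.8450
Result: 352.6915 N


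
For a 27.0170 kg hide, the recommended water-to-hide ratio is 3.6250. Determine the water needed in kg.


Formula: Water = hide_weight * ratio
Substituting: Water = 27.0170 * 3.6250
Result: 97.9366 kg


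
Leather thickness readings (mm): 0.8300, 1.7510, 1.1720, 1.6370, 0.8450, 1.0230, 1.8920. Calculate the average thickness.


Formula: Average = sum / n
Substituting: Average = 9.1500 / 7
Result: 1.3071 mm


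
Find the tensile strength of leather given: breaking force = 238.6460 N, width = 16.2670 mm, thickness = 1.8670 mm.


Formula: TS = force / (width * thickness)
Substituting: TS = 238.6460 / (16.2670 * 1.8670)
Result: 7.8578 N/mm^2


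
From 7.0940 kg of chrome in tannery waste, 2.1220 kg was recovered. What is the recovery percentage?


Formula: Recovery = recovered / input * 100
Substituting: Recovery = 2.1220 / 7.0940 * 100
Result: 29.9126 %


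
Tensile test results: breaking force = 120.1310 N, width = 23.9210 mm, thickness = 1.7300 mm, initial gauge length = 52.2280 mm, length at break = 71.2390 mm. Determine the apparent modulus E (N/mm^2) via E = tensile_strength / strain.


TS = F / (w * t) = 120.1310 / (23.9210 * 1.7300) = 2.9029 N/mm^2
strain = (Lf - L0) / L0 = (71.2390 - 52.2280) / 52.2280 = 0.3640
E = TS / strain = 2.9029 / 0.3640 = 7.9750 N/mm^2


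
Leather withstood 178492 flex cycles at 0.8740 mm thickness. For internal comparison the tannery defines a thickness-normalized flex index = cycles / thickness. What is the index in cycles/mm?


Formula: Index = cycles / thickness
Substituting: Index = 178492 / 0.8740
Result: 204224.2563 cycles/mm


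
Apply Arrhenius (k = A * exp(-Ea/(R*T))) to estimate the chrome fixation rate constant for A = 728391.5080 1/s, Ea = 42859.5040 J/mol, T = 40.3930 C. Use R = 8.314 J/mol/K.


T_K = T_C + 273.15 = 40.3930 + 273.15 = 313.5430 K
exponent = -Ea / (R * T_K) = -42859.5040 / (8.314 * 313.5430) = -16.4414
k = A * exp(exponent) = 728391.5080 * exp(-16.4414) = 0.0527152 1/s


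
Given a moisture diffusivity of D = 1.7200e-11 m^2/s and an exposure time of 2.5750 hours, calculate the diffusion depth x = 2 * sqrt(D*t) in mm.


t = 2.5750 hr * 3600 = 9270.0000 s
D * t = 1.7200e-11 * 9270.0000 = 1.5944e-07
x = 2 * sqrt(D*t) = 2 * sqrt(1.5944e-07) = 7.9861e-04 m = 0.7986 mm


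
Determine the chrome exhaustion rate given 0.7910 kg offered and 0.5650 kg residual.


Formula: Uptake = (offered - residual) / offered * 100
Substituting: Uptake = (0.7910 - 0.5650) / 0.7910 * 100
Result: 28.5714 %


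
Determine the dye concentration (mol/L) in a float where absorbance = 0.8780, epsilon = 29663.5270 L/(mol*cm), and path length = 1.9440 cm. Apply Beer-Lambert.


Formula: c = A / (epsilon * l)
Substituting: c = 0.8780 / (29663.5270 * 1.9440)
Result: 1.5226e-05 mol/L


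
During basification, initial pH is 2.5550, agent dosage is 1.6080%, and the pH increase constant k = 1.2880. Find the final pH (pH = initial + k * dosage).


Formula: pH_final = pH_initial + k * base_pct
Substituting: pH_final = 2.5550 + 1.2880 * 1.6080
Result: 4.6261


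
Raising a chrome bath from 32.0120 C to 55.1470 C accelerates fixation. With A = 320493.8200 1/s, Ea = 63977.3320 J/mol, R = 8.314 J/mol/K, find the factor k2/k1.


T1 = 32.0120 + 273.15 = 305.1620 K; T2 = 55.1470 + 273.15 = 328.2970 K
k1 = A * exp(-Ea/(R*T1)) = 320493.8200 * exp(-63977.3320/(8.314*305.1620)) = 3.5844e-06 1/s
k2 = A * exp(-Ea/(R*T2)) = 320493.8200 * exp(-63977.3320/(8.314*328.2970)) = 2.1191e-05 1/s
k2/k1 = 2.1191e-05 / 3.5844e-06 = 5.9121


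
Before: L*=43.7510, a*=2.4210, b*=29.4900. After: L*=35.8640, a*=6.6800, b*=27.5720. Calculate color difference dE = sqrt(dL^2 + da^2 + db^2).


dL = -7.8870, da = 4.2590, db = -1.9180
dE = sqrt((-7.8870)^2 + 4.2590^2 + (-1.9180)^2) = 9.1664


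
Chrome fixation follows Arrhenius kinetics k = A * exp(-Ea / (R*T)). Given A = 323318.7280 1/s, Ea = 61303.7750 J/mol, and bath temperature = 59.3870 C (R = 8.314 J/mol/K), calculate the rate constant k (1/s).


T_K = T_C + 273.15 = 59.3870 + 273.15 = 332.5370 K
exponent = -Ea / (R * T_K) = -61303.7750 / (8.314 * 332.5370) = -22.1737
k = A * exp(exponent) = 323318.7280 * exp(-22.1737) = 7.5812e-05 1/s


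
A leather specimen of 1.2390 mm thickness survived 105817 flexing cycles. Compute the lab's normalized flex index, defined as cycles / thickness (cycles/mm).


Formula: Index = cycles / thickness
Substituting: Index = 105817 / 1.2390
Result: 85405.1655 cycles/mm


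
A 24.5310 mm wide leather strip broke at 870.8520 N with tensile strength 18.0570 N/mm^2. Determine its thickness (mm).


Formula: t = F / (TS * w)
Substituting: t = 870.8520 / (18.0570 * 24.5310)
Result: 1.9660 mm


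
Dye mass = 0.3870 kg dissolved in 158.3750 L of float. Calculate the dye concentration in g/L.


Formula: Conc = dye_mass(kg) / volume(L) * 1000
Substituting: Conc = 0.3870 / 158.3750 * 1000
Result: 2.4436 g/L


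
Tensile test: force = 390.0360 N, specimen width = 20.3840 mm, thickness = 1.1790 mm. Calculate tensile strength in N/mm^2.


Formula: TS = force / (width * thickness)
Substituting: TS = 390.0360 / (20.3840 * 1.1790)
Result: 16.2294 N/mm^2


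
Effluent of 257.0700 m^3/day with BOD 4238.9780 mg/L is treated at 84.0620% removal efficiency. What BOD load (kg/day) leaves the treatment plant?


Load_in = volume * conc / 1000 = 257.0700 * 4238.9780 / 1000 = 1089.7141 kg/day
Removed = Load_in * eff / 100 = 1089.7141 * 84.0620 / 100 = 916.0354 kg/day
Load_out = Load_in - Removed = 1089.7141 - 916.0354 = 173.6786 kg/day


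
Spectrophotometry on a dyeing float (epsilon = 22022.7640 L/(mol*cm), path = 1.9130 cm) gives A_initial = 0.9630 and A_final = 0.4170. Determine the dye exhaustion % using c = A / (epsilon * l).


c_initial = A_i / (epsilon * l) = 0.9630 / (22022.7640 * 1.9130) = 2.2858e-05 mol/L
c_final = A_f / (epsilon * l) = 0.4170 / (22022.7640 * 1.9130) = 9.8980e-06 mol/L
Exhaustion = (c_initial - c_final) / c_initial * 100 = (2.2858e-05 - 9.8980e-06) / 2.2858e-05 * 100 = 56.6978 %


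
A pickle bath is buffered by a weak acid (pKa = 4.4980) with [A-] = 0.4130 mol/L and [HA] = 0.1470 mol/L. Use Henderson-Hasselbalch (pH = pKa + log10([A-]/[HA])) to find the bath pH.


ratio = [A-] / [HA] = 0.4130 / 0.1470 = 2.8095
log10(ratio) = 0.4486
pH = pKa + log10(ratio) = 4.4980 + 0.4486 = 4.9466


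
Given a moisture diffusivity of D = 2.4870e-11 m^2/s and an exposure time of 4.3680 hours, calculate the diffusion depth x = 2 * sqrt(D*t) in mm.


t = 4.3680 hr * 3600 = 15724.8000 s
D * t = 2.4870e-11 * 15724.8000 = 3.9108e-07
x = 2 * sqrt(D*t) = 2 * sqrt(3.9108e-07) = 0.00125072 m = 1.2507 mm


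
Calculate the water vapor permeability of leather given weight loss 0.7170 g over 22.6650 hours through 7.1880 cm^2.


Formula: WVP = loss / (area * time)
Substituting: WVP = 0.7170 / (7.1880 * 22.6650)
Result: 0.00440104 g/(cm^2*hr)


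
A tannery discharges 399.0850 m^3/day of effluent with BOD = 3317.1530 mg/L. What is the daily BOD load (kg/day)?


Formula: BOD_load = volume * conc / 1000
Substituting: BOD_load = 399.0850 * 3317.1530 / 1000
Result: 1323.8260 kg/day


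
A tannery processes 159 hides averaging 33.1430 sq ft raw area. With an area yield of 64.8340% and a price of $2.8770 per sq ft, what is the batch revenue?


Raw_total = N * avg_area = 159 * 33.1430 = 5269.7370 sq ft
Finished = Raw_total * yield / 100 = 5269.7370 * 64.8340 / 100 = 3416.5813 sq ft
Value = Finished * price = 3416.5813 * 2.8770 = 9829.5044 $


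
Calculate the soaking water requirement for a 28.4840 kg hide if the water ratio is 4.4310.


Formula: Water = hide_weight * ratio
Substituting: Water = 28.4840 * 4.4310
Result: 126.2126 kg


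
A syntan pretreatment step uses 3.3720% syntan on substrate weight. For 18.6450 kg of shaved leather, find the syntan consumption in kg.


Formula: Syntan = substrate * pct / 100
Substituting: Syntan = 18.6450 * 3.3720 / 100
Result: 0.6287 kg


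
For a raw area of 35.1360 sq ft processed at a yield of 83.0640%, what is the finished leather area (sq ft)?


Formula: finished = raw * yield / 100
Substituting: finished = 35.1360 * 83.0640 / 100
Result: 29.1854 sq ft


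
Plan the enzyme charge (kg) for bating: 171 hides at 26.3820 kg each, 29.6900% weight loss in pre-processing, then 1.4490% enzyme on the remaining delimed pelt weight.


Total_raw = N * avg_wt = 171 * 26.3820 = 4511.3220 kg
Substrate = Total_raw * (1 - loss/100) = 4511.3220 * (1 - 29.6900/100) = 3171.9105 kg
Enzyme = Substrate * pct / 100 = 3171.9105 * 1.4490 / 100 = 45.9610 kg


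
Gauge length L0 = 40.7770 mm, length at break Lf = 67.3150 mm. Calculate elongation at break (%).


Formula: Elongation = (Lf - L0) / L0 * 100
Substituting: Elongation = (67.3150 - 40.7770) / 40.7770 * 100
Result: 65.0808 %


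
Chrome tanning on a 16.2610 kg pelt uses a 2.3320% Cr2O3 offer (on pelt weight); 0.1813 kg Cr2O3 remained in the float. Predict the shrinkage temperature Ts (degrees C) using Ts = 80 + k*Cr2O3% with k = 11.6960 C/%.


Offered = pelt * offer_pct / 100 = 16.2610 * 2.3320 / 100 = 0.3792 kg
Uptake = offered - residual = 0.3792 - 0.1813 = 0.1979 kg
Cr2O3% on pelt = uptake / pelt * 100 = 0.1979 / 16.2610 * 100 = 1.2171 %
Ts = 80 + k * Cr2O3% = 80 + 11.6960 * 1.2171 = 94.2348 C


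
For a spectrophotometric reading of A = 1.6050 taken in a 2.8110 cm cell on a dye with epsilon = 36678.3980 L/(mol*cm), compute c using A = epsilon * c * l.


Formula: c = A / (epsilon * l)
Substituting: c = 1.6050 / (36678.3980 * 2.8110)
Result: 1.5567e-05 mol/L


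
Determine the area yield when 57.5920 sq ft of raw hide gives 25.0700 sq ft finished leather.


Formula: Yield = finished / raw * 100
Substituting: Yield = 25.0700 / 57.5920 * 100
Result: 43.5304 %


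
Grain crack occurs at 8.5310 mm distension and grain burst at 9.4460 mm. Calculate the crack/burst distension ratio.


Formula: Ratio = crack / burst
Substituting: Ratio = 8.5310 / 9.4460
Result: 0.9031


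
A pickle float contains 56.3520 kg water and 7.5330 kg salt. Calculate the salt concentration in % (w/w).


Formula: Conc = salt / (water + salt) * 100
Substituting: Conc = 7.5330 / (56.3520 + 7.5330) * 100
Result: 11.7915 %


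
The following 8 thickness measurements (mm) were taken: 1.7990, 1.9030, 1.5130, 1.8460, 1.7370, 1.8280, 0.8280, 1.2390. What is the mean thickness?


Formula: Average = sum / n
Substituting: Average = 12.6930 / 8
Result: 1.5866 mm


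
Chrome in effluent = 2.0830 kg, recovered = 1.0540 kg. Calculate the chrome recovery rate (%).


Formula: Recovery = recovered / input * 100
Substituting: Recovery = 1.0540 / 2.0830 * 100
Result: 50.6001 %


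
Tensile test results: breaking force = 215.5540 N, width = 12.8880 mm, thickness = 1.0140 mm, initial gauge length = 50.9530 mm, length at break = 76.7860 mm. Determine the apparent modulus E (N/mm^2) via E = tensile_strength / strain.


TS = F / (w * t) = 215.5540 / (12.8880 * 1.0140) = 16.4943 N/mm^2
strain = (Lf - L0) / L0 = (76.7860 - 50.9530) / 50.9530 = 0.5070
E = TS / strain = 16.4943 / 0.5070 = 32.5333 N/mm^2


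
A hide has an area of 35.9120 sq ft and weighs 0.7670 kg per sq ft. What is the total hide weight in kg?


Formula: Weight = area * weight_per_sqft
Substituting: Weight = 35.9120 * 0.7670
Result: 27.5445 kg


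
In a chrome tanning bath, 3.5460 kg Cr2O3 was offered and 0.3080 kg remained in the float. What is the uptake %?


Formula: Uptake = (offered - residual) / offered * 100
Substituting: Uptake = (3.5460 - 0.3080) / 3.5460 * 100
Result: 91.3142 %


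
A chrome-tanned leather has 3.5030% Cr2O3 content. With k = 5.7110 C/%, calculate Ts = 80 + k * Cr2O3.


Formula: Ts = 80 + k * Cr2O3
Substituting: Ts = 80 + 5.7110 * 3.5030
Result: 100.0056 C


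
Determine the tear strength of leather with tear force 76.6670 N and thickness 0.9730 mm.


Formula: Tear strength = force / thickness
Substituting: Tear strength = 76.6670 / 0.9730
Result: 78.7945 N/mm


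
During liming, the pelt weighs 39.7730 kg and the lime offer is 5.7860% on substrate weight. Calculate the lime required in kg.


Formula: Lime = substrate * pct / 100
Substituting: Lime = 39.7730 * 5.7860 / 100
Result: 2.3013 kg


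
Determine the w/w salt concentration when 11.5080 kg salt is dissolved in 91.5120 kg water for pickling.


Formula: Conc = salt / (water + salt) * 100
Substituting: Conc = 11.5080 / (91.5120 + 11.5080) * 100
Result: 11.1706 %


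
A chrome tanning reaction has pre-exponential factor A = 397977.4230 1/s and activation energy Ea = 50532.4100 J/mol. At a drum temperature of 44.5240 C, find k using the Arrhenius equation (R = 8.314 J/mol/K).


T_K = T_C + 273.15 = 44.5240 + 273.15 = 317.6740 K
exponent = -Ea / (R * T_K) = -50532.4100 / (8.314 * 317.6740) = -19.1328
k = A * exp(exponent) = 397977.4230 * exp(-19.1328) = 0.00195251 1/s


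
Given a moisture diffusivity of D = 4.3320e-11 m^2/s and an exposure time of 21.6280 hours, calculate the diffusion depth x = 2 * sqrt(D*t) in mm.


t = 21.6280 hr * 3600 = 77860.8000 s
D * t = 4.3320e-11 * 77860.8000 = 3.3729e-06
x = 2 * sqrt(D*t) = 2 * sqrt(3.3729e-06) = 0.00367311 m = 3.6731 mm


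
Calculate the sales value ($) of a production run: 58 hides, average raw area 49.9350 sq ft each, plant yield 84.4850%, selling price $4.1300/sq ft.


Raw_total = N * avg_area = 58 * 49.9350 = 2896.2300 sq ft
Finished = Raw_total * yield / 100 = 2896.2300 * 84.4850 / 100 = 2446.8799 sq ft
Value = Finished * price = 2446.8799 * 4.1300 = 10105.6141 $


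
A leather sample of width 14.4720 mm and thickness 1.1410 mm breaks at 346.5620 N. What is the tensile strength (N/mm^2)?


Formula: TS = force / (width * thickness)
Substituting: TS = 346.5620 / (14.4720 * 1.1410)
Result: 20.9878 N/mm^2


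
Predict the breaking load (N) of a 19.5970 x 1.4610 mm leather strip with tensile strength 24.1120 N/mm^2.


Formula: F = TS * w * t
Substituting: F = 24.1120 * 19.5970 * 1.4610
Result: 690.3559 N
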